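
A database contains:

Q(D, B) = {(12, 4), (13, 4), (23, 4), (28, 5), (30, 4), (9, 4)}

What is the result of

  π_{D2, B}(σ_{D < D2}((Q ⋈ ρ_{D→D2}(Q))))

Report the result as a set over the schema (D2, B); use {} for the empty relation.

{(12, 4), (13, 4), (23, 4), (30, 4)}

ρ[D→D2]: schema becomes (D2, B); tuples unchanged.
Q ⋈ ρ_{D→D2}(Q) (natural join on B): {(12, 4, 12), (12, 4, 13), (12, 4, 23), (12, 4, 30), (12, 4, 9), (13, 4, 12), (13, 4, 13), (13, 4, 23), (13, 4, 30), (13, 4, 9), (23, 4, 12), (23, 4, 13), (23, 4, 23), (23, 4, 30), (23, 4, 9), (28, 5, 28), (30, 4, 12), (30, 4, 13), (30, 4, 23), (30, 4, 30), (30, 4, 9), (9, 4, 12), (9, 4, 13), (9, 4, 23), (9, 4, 30), (9, 4, 9)}
σ[D < D2]: keep tuples satisfying D < D2 → {(12, 4, 13), (12, 4, 23), (12, 4, 30), (13, 4, 23), (13, 4, 30), (23, 4, 30), (9, 4, 12), (9, 4, 13), (9, 4, 23), (9, 4, 30)}
Projecting to D2, B (6 duplicate(s) eliminated): {(12, 4), (13, 4), (23, 4), (30, 4)}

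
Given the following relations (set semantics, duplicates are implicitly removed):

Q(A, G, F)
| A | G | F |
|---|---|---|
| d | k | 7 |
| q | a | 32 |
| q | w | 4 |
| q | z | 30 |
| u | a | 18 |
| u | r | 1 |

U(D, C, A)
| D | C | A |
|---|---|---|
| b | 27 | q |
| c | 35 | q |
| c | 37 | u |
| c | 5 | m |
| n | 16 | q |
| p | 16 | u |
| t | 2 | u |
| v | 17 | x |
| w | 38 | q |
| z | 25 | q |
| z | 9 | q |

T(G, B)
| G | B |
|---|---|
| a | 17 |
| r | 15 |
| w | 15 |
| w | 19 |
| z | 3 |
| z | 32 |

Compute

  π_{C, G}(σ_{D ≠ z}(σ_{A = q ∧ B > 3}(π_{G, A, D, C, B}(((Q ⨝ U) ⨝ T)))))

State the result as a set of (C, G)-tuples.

Natural join on A: {(q, a, 32, b, 27), (q, a, 32, c, 35), (q, a, 32, n, 16), (q, a, 32, w, 38), (q, a, 32, z, 25), (q, a, 32, z, 9), (q, w, 4, b, 27), (q, w, 4, c, 35), (q, w, 4, n, 16), (q, w, 4, w, 38), (q, w, 4, z, 25), (q, w, 4, z, 9), (q, z, 30, b, 27), (q, z, 30, c, 35), (q, z, 30, n, 16), (q, z, 30, w, 38), (q, z, 30, z, 25), (q, z, 30, z, 9), (u, a, 18, c, 37), (u, a, 18, p, 16), (u, a, 18, t, 2), (u, r, 1, c, 37), (u, r, 1, p, 16), (u, r, 1, t, 2)}
Natural join on G: {(q, a, 32, b, 27, 17), (q, a, 32, c, 35, 17), (q, a, 32, n, 16, 17), (q, a, 32, w, 38, 17), (q, a, 32, z, 25, 17), (q, a, 32, z, 9, 17), (q, w, 4, b, 27, 15), (q, w, 4, b, 27, 19), (q, w, 4, c, 35, 15), (q, w, 4, c, 35, 19), (q, w, 4, n, 16, 15), (q, w, 4, n, 16, 19), (q, w, 4, w, 38, 15), (q, w, 4, w, 38, 19), (q, w, 4, z, 25, 15), (q, w, 4, z, 25, 19), (q, w, 4, z, 9, 15), (q, w, 4, z, 9, 19), (q, z, 30, b, 27, 3), (q, z, 30, b, 27, 32), (q, z, 30, c, 35, 3), (q, z, 30, c, 35, 32), (q, z, 30, n, 16, 3), (q, z, 30, n, 16, 32), (q, z, 30, w, 38, 3), (q, z, 30, w, 38, 32), (q, z, 30, z, 25, 3), (q, z, 30, z, 25, 32), (q, z, 30, z, 9, 3), (q, z, 30, z, 9, 32), (u, a, 18, c, 37, 17), (u, a, 18, p, 16, 17), (u, a, 18, t, 2, 17), (u, r, 1, c, 37, 15), (u, r, 1, p, 16, 15), (u, r, 1, t, 2, 15)}
π[G, A, D, C, B]: project onto (G, A, D, C, B) → {(a, q, b, 27, 17), (a, q, c, 35, 17), (a, q, n, 16, 17), (a, q, w, 38, 17), (a, q, z, 25, 17), (a, q, z, 9, 17), (a, u, c, 37, 17), (a, u, p, 16, 17), (a, u, t, 2, 17), (r, u, c, 37, 15), (r, u, p, 16, 15), (r, u, t, 2, 15), (w, q, b, 27, 15), (w, q, b, 27, 19), (w, q, c, 35, 15), (w, q, c, 35, 19), (w, q, n, 16, 15), (w, q, n, 16, 19), (w, q, w, 38, 15), (w, q, w, 38, 19), (w, q, z, 25, 15), (w, q, z, 25, 19), (w, q, z, 9, 15), (w, q, z, 9, 19), (z, q, b, 27, 3), (z, q, b, 27, 32), (z, q, c, 35, 3), (z, q, c, 35, 32), (z, q, n, 16, 3), (z, q, n, 16, 32), (z, q, w, 38, 3), (z, q, w, 38, 32), (z, q, z, 25, 3), (z, q, z, 25, 32), (z, q, z, 9, 3), (z, q, z, 9, 32)}
Apply σ_{A = q ∧ B > 3}; surviving tuples: {(a, q, b, 27, 17), (a, q, c, 35, 17), (a, q, n, 16, 17), (a, q, w, 38, 17), (a, q, z, 25, 17), (a, q, z, 9, 17), (w, q, b, 27, 15), (w, q, b, 27, 19), (w, q, c, 35, 15), (w, q, c, 35, 19), (w, q, n, 16, 15), (w, q, n, 16, 19), (w, q, w, 38, 15), (w, q, w, 38, 19), (w, q, z, 25, 15), (w, q, z, 25, 19), (w, q, z, 9, 15), (w, q, z, 9, 19), (z, q, b, 27, 32), (z, q, c, 35, 32), (z, q, n, 16, 32), (z, q, w, 38, 32), (z, q, z, 25, 32), (z, q, z, 9, 32)}
Apply σ_{D ≠ z}; surviving tuples: {(a, q, b, 27, 17), (a, q, c, 35, 17), (a, q, n, 16, 17), (a, q, w, 38, 17), (w, q, b, 27, 15), (w, q, b, 27, 19), (w, q, c, 35, 15), (w, q, c, 35, 19), (w, q, n, 16, 15), (w, q, n, 16, 19), (w, q, w, 38, 15), (w, q, w, 38, 19), (z, q, b, 27, 32), (z, q, c, 35, 32), (z, q, n, 16, 32), (z, q, w, 38, 32)}
π[C, G]: project onto (C, G) (4 duplicate(s) eliminated) → {(16, a), (16, w), (16, z), (27, a), (27, w), (27, z), (35, a), (35, w), (35, z), (38, a), (38, w), (38, z)}

{(16, a), (16, w), (16, z), (27, a), (27, w), (27, z), (35, a), (35, w), (35, z), (38, a), (38, w), (38, z)}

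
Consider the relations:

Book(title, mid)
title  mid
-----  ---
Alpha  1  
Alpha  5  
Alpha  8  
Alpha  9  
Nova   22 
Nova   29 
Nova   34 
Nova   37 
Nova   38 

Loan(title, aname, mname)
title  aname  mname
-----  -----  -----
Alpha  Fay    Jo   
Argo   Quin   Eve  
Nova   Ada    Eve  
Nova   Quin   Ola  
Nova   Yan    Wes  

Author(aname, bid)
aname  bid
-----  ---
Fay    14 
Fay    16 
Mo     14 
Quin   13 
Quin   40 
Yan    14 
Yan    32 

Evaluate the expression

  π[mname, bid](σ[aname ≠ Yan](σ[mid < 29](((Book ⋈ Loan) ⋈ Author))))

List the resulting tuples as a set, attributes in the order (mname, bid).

Book ⋈ Loan (natural join on title): {(Alpha, 1, Fay, Jo), (Alpha, 5, Fay, Jo), (Alpha, 8, Fay, Jo), (Alpha, 9, Fay, Jo), (Nova, 22, Ada, Eve), (Nova, 22, Quin, Ola), (Nova, 22, Yan, Wes), (Nova, 29, Ada, Eve), (Nova, 29, Quin, Ola), (Nova, 29, Yan, Wes), (Nova, 34, Ada, Eve), (Nova, 34, Quin, Ola), (Nova, 34, Yan, Wes), (Nova, 37, Ada, Eve), (Nova, 37, Quin, Ola), (Nova, 37, Yan, Wes), (Nova, 38, Ada, Eve), (Nova, 38, Quin, Ola), (Nova, 38, Yan, Wes)}
(Book ⋈ Loan) ⋈ Author (natural join on aname): {(Alpha, 1, Fay, Jo, 14), (Alpha, 1, Fay, Jo, 16), (Alpha, 5, Fay, Jo, 14), (Alpha, 5, Fay, Jo, 16), (Alpha, 8, Fay, Jo, 14), (Alpha, 8, Fay, Jo, 16), (Alpha, 9, Fay, Jo, 14), (Alpha, 9, Fay, Jo, 16), (Nova, 22, Quin, Ola, 13), (Nova, 22, Quin, Ola, 40), (Nova, 22, Yan, Wes, 14), (Nova, 22, Yan, Wes, 32), (Nova, 29, Quin, Ola, 13), (Nova, 29, Quin, Ola, 40), (Nova, 29, Yan, Wes, 14), (Nova, 29, Yan, Wes, 32), (Nova, 34, Quin, Ola, 13), (Nova, 34, Quin, Ola, 40), (Nova, 34, Yan, Wes, 14), (Nova, 34, Yan, Wes, 32), (Nova, 37, Quin, Ola, 13), (Nova, 37, Quin, Ola, 40), (Nova, 37, Yan, Wes, 14), (Nova, 37, Yan, Wes, 32), (Nova, 38, Quin, Ola, 13), (Nova, 38, Quin, Ola, 40), (Nova, 38, Yan, Wes, 14), (Nova, 38, Yan, Wes, 32)}
Apply σ_{mid < 29}; surviving tuples: {(Alpha, 1, Fay, Jo, 14), (Alpha, 1, Fay, Jo, 16), (Alpha, 5, Fay, Jo, 14), (Alpha, 5, Fay, Jo, 16), (Alpha, 8, Fay, Jo, 14), (Alpha, 8, Fay, Jo, 16), (Alpha, 9, Fay, Jo, 14), (Alpha, 9, Fay, Jo, 16), (Nova, 22, Quin, Ola, 13), (Nova, 22, Quin, Ola, 40), (Nova, 22, Yan, Wes, 14), (Nova, 22, Yan, Wes, 32)}
Apply σ_{aname ≠ Yan}; surviving tuples: {(Alpha, 1, Fay, Jo, 14), (Alpha, 1, Fay, Jo, 16), (Alpha, 5, Fay, Jo, 14), (Alpha, 5, Fay, Jo, 16), (Alpha, 8, Fay, Jo, 14), (Alpha, 8, Fay, Jo, 16), (Alpha, 9, Fay, Jo, 14), (Alpha, 9, Fay, Jo, 16), (Nova, 22, Quin, Ola, 13), (Nova, 22, Quin, Ola, 40)}
π_{mname, bid} gives {(Jo, 14), (Jo, 16), (Ola, 13), (Ola, 40)} (6 duplicate(s) eliminated).

{(Jo, 14), (Jo, 16), (Ola, 13), (Ola, 40)}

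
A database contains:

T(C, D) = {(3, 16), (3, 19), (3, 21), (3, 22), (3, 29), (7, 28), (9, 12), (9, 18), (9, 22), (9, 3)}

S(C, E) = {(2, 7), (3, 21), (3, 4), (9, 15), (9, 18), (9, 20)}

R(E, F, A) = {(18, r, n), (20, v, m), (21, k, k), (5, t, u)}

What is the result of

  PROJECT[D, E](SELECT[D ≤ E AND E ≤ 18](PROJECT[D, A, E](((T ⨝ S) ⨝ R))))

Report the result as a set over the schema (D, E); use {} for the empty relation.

T ⋈ S (natural join on C): {(3, 16, 21), (3, 16, 4), (3, 19, 21), (3, 19, 4), (3, 21, 21), (3, 21, 4), (3, 22, 21), (3, 22, 4), (3, 29, 21), (3, 29, 4), (9, 12, 15), (9, 12, 18), (9, 12, 20), (9, 18, 15), (9, 18, 18), (9, 18, 20), (9, 22, 15), (9, 22, 18), (9, 22, 20), (9, 3, 15), (9, 3, 18), (9, 3, 20)}
(T ⨝ S) ⋈ R (natural join on E): {(3, 16, 21, k, k), (3, 19, 21, k, k), (3, 21, 21, k, k), (3, 22, 21, k, k), (3, 29, 21, k, k), (9, 12, 18, r, n), (9, 12, 20, v, m), (9, 18, 18, r, n), (9, 18, 20, v, m), (9, 22, 18, r, n), (9, 22, 20, v, m), (9, 3, 18, r, n), (9, 3, 20, v, m)}
Keep only column(s) D, A, E: {(12, m, 20), (12, n, 18), (16, k, 21), (18, m, 20), (18, n, 18), (19, k, 21), (21, k, 21), (22, k, 21), (22, m, 20), (22, n, 18), (29, k, 21), (3, m, 20), (3, n, 18)}
σ[D ≤ E AND E ≤ 18]: keep tuples satisfying D ≤ E AND E ≤ 18 → {(12, n, 18), (18, n, 18), (3, n, 18)}
Keep only column(s) D, E: {(12, 18), (18, 18), (3, 18)}

{(12, 18), (18, 18), (3, 18)}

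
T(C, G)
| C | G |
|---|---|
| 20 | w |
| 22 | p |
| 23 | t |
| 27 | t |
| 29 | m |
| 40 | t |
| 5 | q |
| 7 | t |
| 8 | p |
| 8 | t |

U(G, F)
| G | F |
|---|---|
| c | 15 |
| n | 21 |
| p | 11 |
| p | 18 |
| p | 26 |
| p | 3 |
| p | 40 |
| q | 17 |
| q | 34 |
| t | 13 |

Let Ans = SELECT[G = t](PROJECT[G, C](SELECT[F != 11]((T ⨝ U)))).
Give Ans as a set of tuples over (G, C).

{(t, 23), (t, 27), (t, 40), (t, 7), (t, 8)}

Joining T and U on G yields {(22, p, 11), (22, p, 18), (22, p, 26), (22, p, 3), (22, p, 40), (23, t, 13), (27, t, 13), (40, t, 13), (5, q, 17), (5, q, 34), (7, t, 13), (8, p, 11), (8, p, 18), (8, p, 26), (8, p, 3), (8, p, 40), (8, t, 13)}.
σ[F != 11]: keep tuples satisfying F != 11 → {(22, p, 18), (22, p, 26), (22, p, 3), (22, p, 40), (23, t, 13), (27, t, 13), (40, t, 13), (5, q, 17), (5, q, 34), (7, t, 13), (8, p, 18), (8, p, 26), (8, p, 3), (8, p, 40), (8, t, 13)}
Keep only column(s) G, C (7 duplicate(s) eliminated): {(p, 22), (p, 8), (q, 5), (t, 23), (t, 27), (t, 40), (t, 7), (t, 8)}
σ[G = t]: keep tuples satisfying G = t → {(t, 23), (t, 27), (t, 40), (t, 7), (t, 8)}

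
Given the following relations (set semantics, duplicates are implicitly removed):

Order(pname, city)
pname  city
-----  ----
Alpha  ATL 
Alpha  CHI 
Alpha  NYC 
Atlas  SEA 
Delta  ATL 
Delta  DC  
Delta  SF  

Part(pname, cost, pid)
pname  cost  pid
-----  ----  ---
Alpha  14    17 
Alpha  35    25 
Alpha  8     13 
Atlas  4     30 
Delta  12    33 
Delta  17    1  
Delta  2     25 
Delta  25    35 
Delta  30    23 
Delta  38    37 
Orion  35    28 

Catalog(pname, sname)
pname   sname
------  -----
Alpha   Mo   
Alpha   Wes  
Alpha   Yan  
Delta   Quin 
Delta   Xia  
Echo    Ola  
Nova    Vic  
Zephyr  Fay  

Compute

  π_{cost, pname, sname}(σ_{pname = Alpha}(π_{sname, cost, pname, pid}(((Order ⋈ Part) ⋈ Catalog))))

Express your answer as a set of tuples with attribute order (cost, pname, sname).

{(14, Alpha, Mo), (14, Alpha, Wes), (14, Alpha, Yan), (35, Alpha, Mo), (35, Alpha, Wes), (35, Alpha, Yan), (8, Alpha, Mo), (8, Alpha, Wes), (8, Alpha, Yan)}

Natural join on pname: {(Alpha, ATL, 14, 17), (Alpha, ATL, 35, 25), (Alpha, ATL, 8, 13), (Alpha, CHI, 14, 17), (Alpha, CHI, 35, 25), (Alpha, CHI, 8, 13), (Alpha, NYC, 14, 17), (Alpha, NYC, 35, 25), (Alpha, NYC, 8, 13), (Atlas, SEA, 4, 30), (Delta, ATL, 12, 33), (Delta, ATL, 17, 1), (Delta, ATL, 2, 25), (Delta, ATL, 25, 35), (Delta, ATL, 30, 23), (Delta, ATL, 38, 37), (Delta, DC, 12, 33), (Delta, DC, 17, 1), (Delta, DC, 2, 25), (Delta, DC, 25, 35), (Delta, DC, 30, 23), (Delta, DC, 38, 37), (Delta, SF, 12, 33), (Delta, SF, 17, 1), (Delta, SF, 2, 25), (Delta, SF, 25, 35), (Delta, SF, 30, 23), (Delta, SF, 38, 37)}
Natural join on pname: {(Alpha, ATL, 14, 17, Mo), (Alpha, ATL, 14, 17, Wes), (Alpha, ATL, 14, 17, Yan), (Alpha, ATL, 35, 25, Mo), (Alpha, ATL, 35, 25, Wes), (Alpha, ATL, 35, 25, Yan), (Alpha, ATL, 8, 13, Mo), (Alpha, ATL, 8, 13, Wes), (Alpha, ATL, 8, 13, Yan), (Alpha, CHI, 14, 17, Mo), (Alpha, CHI, 14, 17, Wes), (Alpha, CHI, 14, 17, Yan), (Alpha, CHI, 35, 25, Mo), (Alpha, CHI, 35, 25, Wes), (Alpha, CHI, 35, 25, Yan), (Alpha, CHI, 8, 13, Mo), (Alpha, CHI, 8, 13, Wes), (Alpha, CHI, 8, 13, Yan), (Alpha, NYC, 14, 17, Mo), (Alpha, NYC, 14, 17, Wes), (Alpha, NYC, 14, 17, Yan), (Alpha, NYC, 35, 25, Mo), (Alpha, NYC, 35, 25, Wes), (Alpha, NYC, 35, 25, Yan), (Alpha, NYC, 8, 13, Mo), (Alpha, NYC, 8, 13, Wes), (Alpha, NYC, 8, 13, Yan), (Delta, ATL, 12, 33, Quin), (Delta, ATL, 12, 33, Xia), (Delta, ATL, 17, 1, Quin), (Delta, ATL, 17, 1, Xia), (Delta, ATL, 2, 25, Quin), (Delta, ATL, 2, 25, Xia), (Delta, ATL, 25, 35, Quin), (Delta, ATL, 25, 35, Xia), (Delta, ATL, 30, 23, Quin), (Delta, ATL, 30, 23, Xia), (Delta, ATL, 38, 37, Quin), (Delta, ATL, 38, 37, Xia), (Delta, DC, 12, 33, Quin), (Delta, DC, 12, 33, Xia), (Delta, DC, 17, 1, Quin), (Delta, DC, 17, 1, Xia), (Delta, DC, 2, 25, Quin), (Delta, DC, 2, 25, Xia), (Delta, DC, 25, 35, Quin), (Delta, DC, 25, 35, Xia), (Delta, DC, 30, 23, Quin), (Delta, DC, 30, 23, Xia), (Delta, DC, 38, 37, Quin), (Delta, DC, 38, 37, Xia), (Delta, SF, 12, 33, Quin), (Delta, SF, 12, 33, Xia), (Delta, SF, 17, 1, Quin), (Delta, SF, 17, 1, Xia), (Delta, SF, 2, 25, Quin), (Delta, SF, 2, 25, Xia), (Delta, SF, 25, 35, Quin), (Delta, SF, 25, 35, Xia), (Delta, SF, 30, 23, Quin), (Delta, SF, 30, 23, Xia), (Delta, SF, 38, 37, Quin), (Delta, SF, 38, 37, Xia)}
π[sname, cost, pname, pid]: project onto (sname, cost, pname, pid) (42 duplicate(s) eliminated) → {(Mo, 14, Alpha, 17), (Mo, 35, Alpha, 25), (Mo, 8, Alpha, 13), (Quin, 12, Delta, 33), (Quin, 17, Delta, 1), (Quin, 2, Delta, 25), (Quin, 25, Delta, 35), (Quin, 30, Delta, 23), (Quin, 38, Delta, 37), (Wes, 14, Alpha, 17), (Wes, 35, Alpha, 25), (Wes, 8, Alpha, 13), (Xia, 12, Delta, 33), (Xia, 17, Delta, 1), (Xia, 2, Delta, 25), (Xia, 25, Delta, 35), (Xia, 30, Delta, 23), (Xia, 38, Delta, 37), (Yan, 14, Alpha, 17), (Yan, 35, Alpha, 25), (Yan, 8, Alpha, 13)}
Filtering on pname = Alpha leaves {(Mo, 14, Alpha, 17), (Mo, 35, Alpha, 25), (Mo, 8, Alpha, 13), (Wes, 14, Alpha, 17), (Wes, 35, Alpha, 25), (Wes, 8, Alpha, 13), (Yan, 14, Alpha, 17), (Yan, 35, Alpha, 25), (Yan, 8, Alpha, 13)}.
π[cost, pname, sname]: project onto (cost, pname, sname) → {(14, Alpha, Mo), (14, Alpha, Wes), (14, Alpha, Yan), (35, Alpha, Mo), (35, Alpha, Wes), (35, Alpha, Yan), (8, Alpha, Mo), (8, Alpha, Wes), (8, Alpha, Yan)}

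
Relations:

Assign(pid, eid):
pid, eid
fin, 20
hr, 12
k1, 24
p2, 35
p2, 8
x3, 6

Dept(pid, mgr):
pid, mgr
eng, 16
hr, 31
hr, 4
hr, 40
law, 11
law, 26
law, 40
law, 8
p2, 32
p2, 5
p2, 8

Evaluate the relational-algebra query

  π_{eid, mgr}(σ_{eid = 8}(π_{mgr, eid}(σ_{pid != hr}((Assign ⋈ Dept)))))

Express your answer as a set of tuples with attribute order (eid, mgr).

{(8, 32), (8, 5), (8, 8)}

Joining Assign and Dept on pid yields {(hr, 12, 31), (hr, 12, 4), (hr, 12, 40), (p2, 35, 32), (p2, 35, 5), (p2, 35, 8), (p2, 8, 32), (p2, 8, 5), (p2, 8, 8)}.
Selection pid != hr: {(p2, 35, 32), (p2, 35, 5), (p2, 35, 8), (p2, 8, 32), (p2, 8, 5), (p2, 8, 8)}
π_{mgr, eid} gives {(32, 35), (32, 8), (5, 35), (5, 8), (8, 35), (8, 8)}.
Selection eid = 8: {(32, 8), (5, 8), (8, 8)}
π_{eid, mgr} gives {(8, 32), (8, 5), (8, 8)}.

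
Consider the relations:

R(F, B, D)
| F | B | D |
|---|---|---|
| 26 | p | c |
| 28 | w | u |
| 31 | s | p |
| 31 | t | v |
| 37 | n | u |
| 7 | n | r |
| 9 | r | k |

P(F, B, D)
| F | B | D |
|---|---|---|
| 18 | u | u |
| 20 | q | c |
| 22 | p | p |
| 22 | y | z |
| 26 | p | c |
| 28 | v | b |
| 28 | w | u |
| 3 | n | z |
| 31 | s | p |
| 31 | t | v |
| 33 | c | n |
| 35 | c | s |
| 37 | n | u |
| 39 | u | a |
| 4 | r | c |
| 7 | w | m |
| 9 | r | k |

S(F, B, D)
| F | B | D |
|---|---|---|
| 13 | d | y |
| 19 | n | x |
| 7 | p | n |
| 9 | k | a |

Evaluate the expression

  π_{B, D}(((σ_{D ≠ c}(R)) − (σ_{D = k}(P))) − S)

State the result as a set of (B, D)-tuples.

{(n, r), (n, u), (s, p), (t, v), (w, u)}

Apply σ_{D ≠ c}; surviving tuples: {(28, w, u), (31, s, p), (31, t, v), (37, n, u), (7, n, r), (9, r, k)}
Apply σ_{D = k}; surviving tuples: {(9, r, k)}
Difference: {(28, w, u), (31, s, p), (31, t, v), (37, n, u), (7, n, r), (9, r, k)} with {(9, r, k)} → {(28, w, u), (31, s, p), (31, t, v), (37, n, u), (7, n, r)}
Difference: {(28, w, u), (31, s, p), (31, t, v), (37, n, u), (7, n, r)} with {(13, d, y), (19, n, x), (7, p, n), (9, k, a)} → {(28, w, u), (31, s, p), (31, t, v), (37, n, u), (7, n, r)}
Projecting to B, D: {(n, r), (n, u), (s, p), (t, v), (w, u)}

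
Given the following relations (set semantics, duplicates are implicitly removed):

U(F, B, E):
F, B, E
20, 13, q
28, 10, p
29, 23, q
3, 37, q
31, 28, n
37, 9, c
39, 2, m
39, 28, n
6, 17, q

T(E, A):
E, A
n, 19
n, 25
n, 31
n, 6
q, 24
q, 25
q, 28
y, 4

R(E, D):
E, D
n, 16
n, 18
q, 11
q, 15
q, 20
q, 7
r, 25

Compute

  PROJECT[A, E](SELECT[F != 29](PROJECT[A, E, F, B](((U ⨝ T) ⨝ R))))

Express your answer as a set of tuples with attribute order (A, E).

Joining U and T on E yields {(20, 13, q, 24), (20, 13, q, 25), (20, 13, q, 28), (29, 23, q, 24), (29, 23, q, 25), (29, 23, q, 28), (3, 37, q, 24), (3, 37, q, 25), (3, 37, q, 28), (31, 28, n, 19), (31, 28, n, 25), (31, 28, n, 31), (31, 28, n, 6), (39, 28, n, 19), (39, 28, n, 25), (39, 28, n, 31), (39, 28, n, 6), (6, 17, q, 24), (6, 17, q, 25), (6, 17, q, 28)}.
Joining (U ⨝ T) and R on E yields {(20, 13, q, 24, 11), (20, 13, q, 24, 15), (20, 13, q, 24, 20), (20, 13, q, 24, 7), (20, 13, q, 25, 11), (20, 13, q, 25, 15), (20, 13, q, 25, 20), (20, 13, q, 25, 7), (20, 13, q, 28, 11), (20, 13, q, 28, 15), (20, 13, q, 28, 20), (20, 13, q, 28, 7), (29, 23, q, 24, 11), (29, 23, q, 24, 15), (29, 23, q, 24, 20), (29, 23, q, 24, 7), (29, 23, q, 25, 11), (29, 23, q, 25, 15), (29, 23, q, 25, 20), (29, 23, q, 25, 7), (29, 23, q, 28, 11), (29, 23, q, 28, 15), (29, 23, q, 28, 20), (29, 23, q, 28, 7), (3, 37, q, 24, 11), (3, 37, q, 24, 15), (3, 37, q, 24, 20), (3, 37, q, 24, 7), (3, 37, q, 25, 11), (3, 37, q, 25, 15), (3, 37, q, 25, 20), (3, 37, q, 25, 7), (3, 37, q, 28, 11), (3, 37, q, 28, 15), (3, 37, q, 28, 20), (3, 37, q, 28, 7), (31, 28, n, 19, 16), (31, 28, n, 19, 18), (31, 28, n, 25, 16), (31, 28, n, 25, 18), (31, 28, n, 31, 16), (31, 28, n, 31, 18), (31, 28, n, 6, 16), (31, 28, n, 6, 18), (39, 28, n, 19, 16), (39, 28, n, 19, 18), (39, 28, n, 25, 16), (39, 28, n, 25, 18), (39, 28, n, 31, 16), (39, 28, n, 31, 18), (39, 28, n, 6, 16), (39, 28, n, 6, 18), (6, 17, q, 24, 11), (6, 17, q, 24, 15), (6, 17, q, 24, 20), (6, 17, q, 24, 7), (6, 17, q, 25, 11), (6, 17, q, 25, 15), (6, 17, q, 25, 20), (6, 17, q, 25, 7), (6, 17, q, 28, 11), (6, 17, q, 28, 15), (6, 17, q, 28, 20), (6, 17, q, 28, 7)}.
Keep only column(s) A, E, F, B (44 duplicate(s) eliminated): {(19, n, 31, 28), (19, n, 39, 28), (24, q, 20, 13), (24, q, 29, 23), (24, q, 3, 37), (24, q, 6, 17), (25, n, 31, 28), (25, n, 39, 28), (25, q, 20, 13), (25, q, 29, 23), (25, q, 3, 37), (25, q, 6, 17), (28, q, 20, 13), (28, q, 29, 23), (28, q, 3, 37), (28, q, 6, 17), (31, n, 31, 28), (31, n, 39, 28), (6, n, 31, 28), (6, n, 39, 28)}
Apply σ_{F != 29}; surviving tuples: {(19, n, 31, 28), (19, n, 39, 28), (24, q, 20, 13), (24, q, 3, 37), (24, q, 6, 17), (25, n, 31, 28), (25, n, 39, 28), (25, q, 20, 13), (25, q, 3, 37), (25, q, 6, 17), (28, q, 20, 13), (28, q, 3, 37), (28, q, 6, 17), (31, n, 31, 28), (31, n, 39, 28), (6, n, 31, 28), (6, n, 39, 28)}
Keep only column(s) A, E (10 duplicate(s) eliminated): {(19, n), (24, q), (25, n), (25, q), (28, q), (31, n), (6, n)}

{(19, n), (24, q), (25, n), (25, q), (28, q), (31, n), (6, n)}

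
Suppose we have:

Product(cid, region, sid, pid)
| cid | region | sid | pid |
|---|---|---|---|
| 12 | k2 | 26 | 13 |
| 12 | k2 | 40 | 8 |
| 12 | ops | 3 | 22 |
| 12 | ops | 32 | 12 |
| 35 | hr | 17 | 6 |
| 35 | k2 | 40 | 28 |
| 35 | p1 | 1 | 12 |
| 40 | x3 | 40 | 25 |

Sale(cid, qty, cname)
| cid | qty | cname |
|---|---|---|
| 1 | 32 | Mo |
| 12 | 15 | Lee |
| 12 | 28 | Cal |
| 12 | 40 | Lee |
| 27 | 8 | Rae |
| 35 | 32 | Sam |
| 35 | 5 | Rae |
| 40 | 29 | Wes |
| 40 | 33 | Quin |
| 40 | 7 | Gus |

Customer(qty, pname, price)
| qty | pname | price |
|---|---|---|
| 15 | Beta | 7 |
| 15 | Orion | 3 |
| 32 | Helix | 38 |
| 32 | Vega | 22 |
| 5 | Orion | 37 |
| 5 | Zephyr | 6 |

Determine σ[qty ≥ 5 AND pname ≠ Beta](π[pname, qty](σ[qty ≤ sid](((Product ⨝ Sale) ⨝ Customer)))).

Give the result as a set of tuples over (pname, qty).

{(Helix, 32), (Orion, 15), (Orion, 5), (Vega, 32), (Zephyr, 5)}

Natural join on cid: {(12, k2, 26, 13, 15, Lee), (12, k2, 26, 13, 28, Cal), (12, k2, 26, 13, 40, Lee), (12, k2, 40, 8, 15, Lee), (12, k2, 40, 8, 28, Cal), (12, k2, 40, 8, 40, Lee), (12, ops, 3, 22, 15, Lee), (12, ops, 3, 22, 28, Cal), (12, ops, 3, 22, 40, Lee), (12, ops, 32, 12, 15, Lee), (12, ops, 32, 12, 28, Cal), (12, ops, 32, 12, 40, Lee), (35, hr, 17, 6, 32, Sam), (35, hr, 17, 6, 5, Rae), (35, k2, 40, 28, 32, Sam), (35, k2, 40, 28, 5, Rae), (35, p1, 1, 12, 32, Sam), (35, p1, 1, 12, 5, Rae), (40, x3, 40, 25, 29, Wes), (40, x3, 40, 25, 33, Quin), (40, x3, 40, 25, 7, Gus)}
Natural join on qty: {(12, k2, 26, 13, 15, Lee, Beta, 7), (12, k2, 26, 13, 15, Lee, Orion, 3), (12, k2, 40, 8, 15, Lee, Beta, 7), (12, k2, 40, 8, 15, Lee, Orion, 3), (12, ops, 3, 22, 15, Lee, Beta, 7), (12, ops, 3, 22, 15, Lee, Orion, 3), (12, ops, 32, 12, 15, Lee, Beta, 7), (12, ops, 32, 12, 15, Lee, Orion, 3), (35, hr, 17, 6, 32, Sam, Helix, 38), (35, hr, 17, 6, 32, Sam, Vega, 22), (35, hr, 17, 6, 5, Rae, Orion, 37), (35, hr, 17, 6, 5, Rae, Zephyr, 6), (35, k2, 40, 28, 32, Sam, Helix, 38), (35, k2, 40, 28, 32, Sam, Vega, 22), (35, k2, 40, 28, 5, Rae, Orion, 37), (35, k2, 40, 28, 5, Rae, Zephyr, 6), (35, p1, 1, 12, 32, Sam, Helix, 38), (35, p1, 1, 12, 32, Sam, Vega, 22), (35, p1, 1, 12, 5, Rae, Orion, 37), (35, p1, 1, 12, 5, Rae, Zephyr, 6)}
σ[qty ≤ sid]: keep tuples satisfying qty ≤ sid → {(12, k2, 26, 13, 15, Lee, Beta, 7), (12, k2, 26, 13, 15, Lee, Orion, 3), (12, k2, 40, 8, 15, Lee, Beta, 7), (12, k2, 40, 8, 15, Lee, Orion, 3), (12, ops, 32, 12, 15, Lee, Beta, 7), (12, ops, 32, 12, 15, Lee, Orion, 3), (35, hr, 17, 6, 5, Rae, Orion, 37), (35, hr, 17, 6, 5, Rae, Zephyr, 6), (35, k2, 40, 28, 32, Sam, Helix, 38), (35, k2, 40, 28, 32, Sam, Vega, 22), (35, k2, 40, 28, 5, Rae, Orion, 37), (35, k2, 40, 28, 5, Rae, Zephyr, 6)}
π_{pname, qty} gives {(Beta, 15), (Helix, 32), (Orion, 15), (Orion, 5), (Vega, 32), (Zephyr, 5)} (6 duplicate(s) eliminated).
σ[qty ≥ 5 AND pname ≠ Beta]: keep tuples satisfying qty ≥ 5 AND pname ≠ Beta → {(Helix, 32), (Orion, 15), (Orion, 5), (Vega, 32), (Zephyr, 5)}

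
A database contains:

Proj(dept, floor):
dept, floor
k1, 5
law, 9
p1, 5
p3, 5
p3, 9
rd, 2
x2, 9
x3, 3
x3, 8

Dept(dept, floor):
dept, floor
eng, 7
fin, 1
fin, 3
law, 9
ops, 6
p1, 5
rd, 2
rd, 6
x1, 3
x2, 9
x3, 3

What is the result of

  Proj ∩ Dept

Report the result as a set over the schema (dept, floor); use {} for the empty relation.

{(law, 9), (p1, 5), (rd, 2), (x2, 9), (x3, 3)}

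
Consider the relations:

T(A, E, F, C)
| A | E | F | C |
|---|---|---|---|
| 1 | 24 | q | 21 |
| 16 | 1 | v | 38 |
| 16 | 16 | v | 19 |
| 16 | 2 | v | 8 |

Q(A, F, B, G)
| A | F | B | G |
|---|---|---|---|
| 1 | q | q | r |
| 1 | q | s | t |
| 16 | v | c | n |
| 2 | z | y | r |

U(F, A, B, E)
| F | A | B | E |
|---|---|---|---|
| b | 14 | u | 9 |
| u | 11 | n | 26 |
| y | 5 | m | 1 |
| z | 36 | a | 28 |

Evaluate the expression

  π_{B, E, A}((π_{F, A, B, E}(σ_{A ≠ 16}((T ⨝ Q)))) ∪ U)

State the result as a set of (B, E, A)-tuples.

{(a, 28, 36), (m, 1, 5), (n, 26, 11), (q, 24, 1), (s, 24, 1), (u, 9, 14)}

Joining T and Q on A, F yields {(1, 24, q, 21, q, r), (1, 24, q, 21, s, t), (16, 1, v, 38, c, n), (16, 16, v, 19, c, n), (16, 2, v, 8, c, n)}.
σ[A ≠ 16]: keep tuples satisfying A ≠ 16 → {(1, 24, q, 21, q, r), (1, 24, q, 21, s, t)}
π_{F, A, B, E} gives {(q, 1, q, 24), (q, 1, s, 24)}.
Union: {(q, 1, q, 24), (q, 1, s, 24)} with {(b, 14, u, 9), (u, 11, n, 26), (y, 5, m, 1), (z, 36, a, 28)} → {(b, 14, u, 9), (q, 1, q, 24), (q, 1, s, 24), (u, 11, n, 26), (y, 5, m, 1), (z, 36, a, 28)}
π_{B, E, A} gives {(a, 28, 36), (m, 1, 5), (n, 26, 11), (q, 24, 1), (s, 24, 1), (u, 9, 14)}.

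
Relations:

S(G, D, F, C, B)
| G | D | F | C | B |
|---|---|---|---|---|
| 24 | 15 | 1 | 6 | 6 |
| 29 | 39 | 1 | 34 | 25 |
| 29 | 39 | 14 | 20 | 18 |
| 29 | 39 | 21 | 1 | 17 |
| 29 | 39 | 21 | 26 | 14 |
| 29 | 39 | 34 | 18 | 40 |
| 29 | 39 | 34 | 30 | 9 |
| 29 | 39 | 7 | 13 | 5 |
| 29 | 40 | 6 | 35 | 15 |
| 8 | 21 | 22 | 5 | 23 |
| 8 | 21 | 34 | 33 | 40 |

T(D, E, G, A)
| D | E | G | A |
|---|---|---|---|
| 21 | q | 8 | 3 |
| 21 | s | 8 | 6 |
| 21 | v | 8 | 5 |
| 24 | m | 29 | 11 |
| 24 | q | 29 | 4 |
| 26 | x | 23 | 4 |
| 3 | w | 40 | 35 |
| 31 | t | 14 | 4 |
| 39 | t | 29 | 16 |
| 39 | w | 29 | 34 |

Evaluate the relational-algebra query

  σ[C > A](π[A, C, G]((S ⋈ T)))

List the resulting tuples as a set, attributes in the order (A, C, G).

{(16, 18, 29), (16, 20, 29), (16, 26, 29), (16, 30, 29), (16, 34, 29), (3, 33, 8), (3, 5, 8), (5, 33, 8), (6, 33, 8)}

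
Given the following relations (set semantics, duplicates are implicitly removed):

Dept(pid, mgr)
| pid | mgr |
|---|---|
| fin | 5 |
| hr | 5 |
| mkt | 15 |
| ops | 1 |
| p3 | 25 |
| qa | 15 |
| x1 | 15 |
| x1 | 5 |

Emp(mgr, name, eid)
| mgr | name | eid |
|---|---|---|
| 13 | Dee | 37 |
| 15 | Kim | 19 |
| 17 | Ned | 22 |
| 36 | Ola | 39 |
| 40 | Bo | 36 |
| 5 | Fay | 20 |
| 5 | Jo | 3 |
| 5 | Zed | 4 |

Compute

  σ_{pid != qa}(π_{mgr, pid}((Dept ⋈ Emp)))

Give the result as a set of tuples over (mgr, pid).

{(15, mkt), (15, x1), (5, fin), (5, hr), (5, x1)}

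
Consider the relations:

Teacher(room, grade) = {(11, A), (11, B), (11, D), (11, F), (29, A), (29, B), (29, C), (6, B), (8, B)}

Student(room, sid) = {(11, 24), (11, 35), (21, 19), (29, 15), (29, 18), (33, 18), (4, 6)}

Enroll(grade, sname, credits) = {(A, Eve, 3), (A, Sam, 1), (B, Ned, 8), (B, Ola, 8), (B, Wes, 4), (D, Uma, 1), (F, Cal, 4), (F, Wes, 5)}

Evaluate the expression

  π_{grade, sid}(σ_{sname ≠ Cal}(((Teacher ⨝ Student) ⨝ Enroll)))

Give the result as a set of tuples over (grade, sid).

{(A, 15), (A, 18), (A, 24), (A, 35), (B, 15), (B, 18), (B, 24), (B, 35), (D, 24), (D, 35), (F, 24), (F, 35)}

Natural join on room: {(11, A, 24), (11, A, 35), (11, B, 24), (11, B, 35), (11, D, 24), (11, D, 35), (11, F, 24), (11, F, 35), (29, A, 15), (29, A, 18), (29, B, 15), (29, B, 18), (29, C, 15), (29, C, 18)}
Natural join on grade: {(11, A, 24, Eve, 3), (11, A, 24, Sam, 1), (11, A, 35, Eve, 3), (11, A, 35, Sam, 1), (11, B, 24, Ned, 8), (11, B, 24, Ola, 8), (11, B, 24, Wes, 4), (11, B, 35, Ned, 8), (11, B, 35, Ola, 8), (11, B, 35, Wes, 4), (11, D, 24, Uma, 1), (11, D, 35, Uma, 1), (11, F, 24, Cal, 4), (11, F, 24, Wes, 5), (11, F, 35, Cal, 4), (11, F, 35, Wes, 5), (29, A, 15, Eve, 3), (29, A, 15, Sam, 1), (29, A, 18, Eve, 3), (29, A, 18, Sam, 1), (29, B, 15, Ned, 8), (29, B, 15, Ola, 8), (29, B, 15, Wes, 4), (29, B, 18, Ned, 8), (29, B, 18, Ola, 8), (29, B, 18, Wes, 4)}
Filtering on sname ≠ Cal leaves {(11, A, 24, Eve, 3), (11, A, 24, Sam, 1), (11, A, 35, Eve, 3), (11, A, 35, Sam, 1), (11, B, 24, Ned, 8), (11, B, 24, Ola, 8), (11, B, 24, Wes, 4), (11, B, 35, Ned, 8), (11, B, 35, Ola, 8), (11, B, 35, Wes, 4), (11, D, 24, Uma, 1), (11, D, 35, Uma, 1), (11, F, 24, Wes, 5), (11, F, 35, Wes, 5), (29, A, 15, Eve, 3), (29, A, 15, Sam, 1), (29, A, 18, Eve, 3), (29, A, 18, Sam, 1), (29, B, 15, Ned, 8), (29, B, 15, Ola, 8), (29, B, 15, Wes, 4), (29, B, 18, Ned, 8), (29, B, 18, Ola, 8), (29, B, 18, Wes, 4)}.
π[grade, sid]: project onto (grade, sid) (12 duplicate(s) eliminated) → {(A, 15), (A, 18), (A, 24), (A, 35), (B, 15), (B, 18), (B, 24), (B, 35), (D, 24), (D, 35), (F, 24), (F, 35)}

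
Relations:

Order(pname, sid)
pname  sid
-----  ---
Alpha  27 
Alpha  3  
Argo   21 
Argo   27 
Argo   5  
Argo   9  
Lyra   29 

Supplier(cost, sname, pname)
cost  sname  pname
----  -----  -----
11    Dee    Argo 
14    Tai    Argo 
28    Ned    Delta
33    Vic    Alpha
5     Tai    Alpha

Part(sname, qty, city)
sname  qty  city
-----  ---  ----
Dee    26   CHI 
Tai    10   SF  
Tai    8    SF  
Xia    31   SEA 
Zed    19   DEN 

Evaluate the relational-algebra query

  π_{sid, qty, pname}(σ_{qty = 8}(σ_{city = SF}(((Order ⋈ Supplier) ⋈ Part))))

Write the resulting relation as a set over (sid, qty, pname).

Natural join on pname: {(Alpha, 27, 33, Vic), (Alpha, 27, 5, Tai), (Alpha, 3, 33, Vic), (Alpha, 3, 5, Tai), (Argo, 21, 11, Dee), (Argo, 21, 14, Tai), (Argo, 27, 11, Dee), (Argo, 27, 14, Tai), (Argo, 5, 11, Dee), (Argo, 5, 14, Tai), (Argo, 9, 11, Dee), (Argo, 9, 14, Tai)}
Natural join on sname: {(Alpha, 27, 5, Tai, 10, SF), (Alpha, 27, 5, Tai, 8, SF), (Alpha, 3, 5, Tai, 10, SF), (Alpha, 3, 5, Tai, 8, SF), (Argo, 21, 11, Dee, 26, CHI), (Argo, 21, 14, Tai, 10, SF), (Argo, 21, 14, Tai, 8, SF), (Argo, 27, 11, Dee, 26, CHI), (Argo, 27, 14, Tai, 10, SF), (Argo, 27, 14, Tai, 8, SF), (Argo, 5, 11, Dee, 26, CHI), (Argo, 5, 14, Tai, 10, SF), (Argo, 5, 14, Tai, 8, SF), (Argo, 9, 11, Dee, 26, CHI), (Argo, 9, 14, Tai, 10, SF), (Argo, 9, 14, Tai, 8, SF)}
σ[city = SF]: keep tuples satisfying city = SF → {(Alpha, 27, 5, Tai, 10, SF), (Alpha, 27, 5, Tai, 8, SF), (Alpha, 3, 5, Tai, 10, SF), (Alpha, 3, 5, Tai, 8, SF), (Argo, 21, 14, Tai, 10, SF), (Argo, 21, 14, Tai, 8, SF), (Argo, 27, 14, Tai, 10, SF), (Argo, 27, 14, Tai, 8, SF), (Argo, 5, 14, Tai, 10, SF), (Argo, 5, 14, Tai, 8, SF), (Argo, 9, 14, Tai, 10, SF), (Argo, 9, 14, Tai, 8, SF)}
σ[qty = 8]: keep tuples satisfying qty = 8 → {(Alpha, 27, 5, Tai, 8, SF), (Alpha, 3, 5, Tai, 8, SF), (Argo, 21, 14, Tai, 8, SF), (Argo, 27, 14, Tai, 8, SF), (Argo, 5, 14, Tai, 8, SF), (Argo, 9, 14, Tai, 8, SF)}
Keep only column(s) sid, qty, pname: {(21, 8, Argo), (27, 8, Alpha), (27, 8, Argo), (3, 8, Alpha), (5, 8, Argo), (9, 8, Argo)}

{(21, 8, Argo), (27, 8, Alpha), (27, 8, Argo), (3, 8, Alpha), (5, 8, Argo), (9, 8, Argo)}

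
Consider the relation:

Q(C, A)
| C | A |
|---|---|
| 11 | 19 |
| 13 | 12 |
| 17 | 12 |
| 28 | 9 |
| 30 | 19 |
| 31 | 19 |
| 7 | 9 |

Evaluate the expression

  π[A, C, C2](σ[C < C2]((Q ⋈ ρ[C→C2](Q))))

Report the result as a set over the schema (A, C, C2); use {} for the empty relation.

ρ[C→C2]: schema becomes (C2, A); tuples unchanged.
Q ⋈ ρ[C→C2](Q) (natural join on A): {(11, 19, 11), (11, 19, 30), (11, 19, 31), (13, 12, 13), (13, 12, 17), (17, 12, 13), (17, 12, 17), (28, 9, 28), (28, 9, 7), (30, 19, 11), (30, 19, 30), (30, 19, 31), (31, 19, 11), (31, 19, 30), (31, 19, 31), (7, 9, 28), (7, 9, 7)}
Filtering on C < C2 leaves {(11, 19, 30), (11, 19, 31), (13, 12, 17), (30, 19, 31), (7, 9, 28)}.
π_{A, C, C2} gives {(12, 13, 17), (19, 11, 30), (19, 11, 31), (19, 30, 31), (9, 7, 28)}.

{(12, 13, 17), (19, 11, 30), (19, 11, 31), (19, 30, 31), (9, 7, 28)}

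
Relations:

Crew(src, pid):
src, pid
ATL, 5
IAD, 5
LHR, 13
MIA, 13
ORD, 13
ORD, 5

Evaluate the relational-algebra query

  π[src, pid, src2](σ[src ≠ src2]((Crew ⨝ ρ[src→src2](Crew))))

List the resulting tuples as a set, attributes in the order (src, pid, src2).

ρ[src→src2]: schema becomes (src2, pid); tuples unchanged.
Joining Crew and ρ[src→src2](Crew) on pid yields {(ATL, 5, ATL), (ATL, 5, IAD), (ATL, 5, ORD), (IAD, 5, ATL), (IAD, 5, IAD), (IAD, 5, ORD), (LHR, 13, LHR), (LHR, 13, MIA), (LHR, 13, ORD), (MIA, 13, LHR), (MIA, 13, MIA), (MIA, 13, ORD), (ORD, 13, LHR), (ORD, 13, MIA), (ORD, 13, ORD), (ORD, 5, ATL), (ORD, 5, IAD), (ORD, 5, ORD)}.
Filtering on src ≠ src2 leaves {(ATL, 5, IAD), (ATL, 5, ORD), (IAD, 5, ATL), (IAD, 5, ORD), (LHR, 13, MIA), (LHR, 13, ORD), (MIA, 13, LHR), (MIA, 13, ORD), (ORD, 13, LHR), (ORD, 13, MIA), (ORD, 5, ATL), (ORD, 5, IAD)}.
Projecting to src, pid, src2: {(ATL, 5, IAD), (ATL, 5, ORD), (IAD, 5, ATL), (IAD, 5, ORD), (LHR, 13, MIA), (LHR, 13, ORD), (MIA, 13, LHR), (MIA, 13, ORD), (ORD, 13, LHR), (ORD, 13, MIA), (ORD, 5, ATL), (ORD, 5, IAD)}

{(ATL, 5, IAD), (ATL, 5, ORD), (IAD, 5, ATL), (IAD, 5, ORD), (LHR, 13, MIA), (LHR, 13, ORD), (MIA, 13, LHR), (MIA, 13, ORD), (ORD, 13, LHR), (ORD, 13, MIA), (ORD, 5, ATL), (ORD, 5, IAD)}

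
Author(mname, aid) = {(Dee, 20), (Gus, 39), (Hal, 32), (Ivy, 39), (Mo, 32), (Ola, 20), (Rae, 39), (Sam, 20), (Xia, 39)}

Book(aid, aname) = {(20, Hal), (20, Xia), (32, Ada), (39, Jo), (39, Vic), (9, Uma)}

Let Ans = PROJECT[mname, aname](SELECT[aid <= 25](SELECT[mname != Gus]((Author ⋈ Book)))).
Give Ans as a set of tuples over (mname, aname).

{(Dee, Hal), (Dee, Xia), (Ola, Hal), (Ola, Xia), (Sam, Hal), (Sam, Xia)}

Natural join on aid: {(Dee, 20, Hal), (Dee, 20, Xia), (Gus, 39, Jo), (Gus, 39, Vic), (Hal, 32, Ada), (Ivy, 39, Jo), (Ivy, 39, Vic), (Mo, 32, Ada), (Ola, 20, Hal), (Ola, 20, Xia), (Rae, 39, Jo), (Rae, 39, Vic), (Sam, 20, Hal), (Sam, 20, Xia), (Xia, 39, Jo), (Xia, 39, Vic)}
Filtering on mname != Gus leaves {(Dee, 20, Hal), (Dee, 20, Xia), (Hal, 32, Ada), (Ivy, 39, Jo), (Ivy, 39, Vic), (Mo, 32, Ada), (Ola, 20, Hal), (Ola, 20, Xia), (Rae, 39, Jo), (Rae, 39, Vic), (Sam, 20, Hal), (Sam, 20, Xia), (Xia, 39, Jo), (Xia, 39, Vic)}.
Filtering on aid <= 25 leaves {(Dee, 20, Hal), (Dee, 20, Xia), (Ola, 20, Hal), (Ola, 20, Xia), (Sam, 20, Hal), (Sam, 20, Xia)}.
π[mname, aname]: project onto (mname, aname) → {(Dee, Hal), (Dee, Xia), (Ola, Hal), (Ola, Xia), (Sam, Hal), (Sam, Xia)}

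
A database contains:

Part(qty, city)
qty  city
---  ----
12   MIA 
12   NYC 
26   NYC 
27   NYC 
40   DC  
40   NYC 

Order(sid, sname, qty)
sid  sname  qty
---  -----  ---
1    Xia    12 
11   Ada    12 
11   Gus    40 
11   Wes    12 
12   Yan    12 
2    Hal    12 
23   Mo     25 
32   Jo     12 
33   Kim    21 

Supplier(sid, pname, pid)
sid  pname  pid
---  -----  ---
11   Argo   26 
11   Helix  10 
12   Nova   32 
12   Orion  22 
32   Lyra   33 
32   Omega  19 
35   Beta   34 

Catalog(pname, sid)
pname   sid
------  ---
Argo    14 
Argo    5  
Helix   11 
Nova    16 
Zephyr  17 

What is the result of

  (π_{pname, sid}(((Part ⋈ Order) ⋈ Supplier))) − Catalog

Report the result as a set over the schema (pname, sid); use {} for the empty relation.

{(Argo, 11), (Lyra, 32), (Nova, 12), (Omega, 32), (Orion, 12)}

Joining Part and Order on qty yields {(12, MIA, 1, Xia), (12, MIA, 11, Ada), (12, MIA, 11, Wes), (12, MIA, 12, Yan), (12, MIA, 2, Hal), (12, MIA, 32, Jo), (12, NYC, 1, Xia), (12, NYC, 11, Ada), (12, NYC, 11, Wes), (12, NYC, 12, Yan), (12, NYC, 2, Hal), (12, NYC, 32, Jo), (40, DC, 11, Gus), (40, NYC, 11, Gus)}.
Joining (Part ⋈ Order) and Supplier on sid yields {(12, MIA, 11, Ada, Argo, 26), (12, MIA, 11, Ada, Helix, 10), (12, MIA, 11, Wes, Argo, 26), (12, MIA, 11, Wes, Helix, 10), (12, MIA, 12, Yan, Nova, 32), (12, MIA, 12, Yan, Orion, 22), (12, MIA, 32, Jo, Lyra, 33), (12, MIA, 32, Jo, Omega, 19), (12, NYC, 11, Ada, Argo, 26), (12, NYC, 11, Ada, Helix, 10), (12, NYC, 11, Wes, Argo, 26), (12, NYC, 11, Wes, Helix, 10), (12, NYC, 12, Yan, Nova, 32), (12, NYC, 12, Yan, Orion, 22), (12, NYC, 32, Jo, Lyra, 33), (12, NYC, 32, Jo, Omega, 19), (40, DC, 11, Gus, Argo, 26), (40, DC, 11, Gus, Helix, 10), (40, NYC, 11, Gus, Argo, 26), (40, NYC, 11, Gus, Helix, 10)}.
Keep only column(s) pname, sid (14 duplicate(s) eliminated): {(Argo, 11), (Helix, 11), (Lyra, 32), (Nova, 12), (Omega, 32), (Orion, 12)}
Taking the difference: {(Argo, 11), (Lyra, 32), (Nova, 12), (Omega, 32), (Orion, 12)}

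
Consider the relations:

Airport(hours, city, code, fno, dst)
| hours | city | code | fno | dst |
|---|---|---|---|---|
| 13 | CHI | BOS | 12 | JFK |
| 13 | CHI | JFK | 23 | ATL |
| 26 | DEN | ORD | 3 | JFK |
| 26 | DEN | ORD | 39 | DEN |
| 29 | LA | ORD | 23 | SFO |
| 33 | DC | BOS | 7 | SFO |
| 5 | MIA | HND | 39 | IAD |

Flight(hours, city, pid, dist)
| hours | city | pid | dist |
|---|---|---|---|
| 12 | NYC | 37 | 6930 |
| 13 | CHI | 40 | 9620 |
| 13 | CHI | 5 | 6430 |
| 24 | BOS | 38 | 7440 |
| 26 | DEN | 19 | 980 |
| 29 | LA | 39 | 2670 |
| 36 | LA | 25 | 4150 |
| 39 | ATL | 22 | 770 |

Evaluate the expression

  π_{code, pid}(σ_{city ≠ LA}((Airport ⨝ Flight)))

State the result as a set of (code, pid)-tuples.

{(BOS, 40), (BOS, 5), (JFK, 40), (JFK, 5), (ORD, 19)}

Airport ⋈ Flight (natural join on hours, city): {(13, CHI, BOS, 12, JFK, 40, 9620), (13, CHI, BOS, 12, JFK, 5, 6430), (13, CHI, JFK, 23, ATL, 40, 9620), (13, CHI, JFK, 23, ATL, 5, 6430), (26, DEN, ORD, 3, JFK, 19, 980), (26, DEN, ORD, 39, DEN, 19, 980), (29, LA, ORD, 23, SFO, 39, 2670)}
Apply σ_{city ≠ LA}; surviving tuples: {(13, CHI, BOS, 12, JFK, 40, 9620), (13, CHI, BOS, 12, JFK, 5, 6430), (13, CHI, JFK, 23, ATL, 40, 9620), (13, CHI, JFK, 23, ATL, 5, 6430), (26, DEN, ORD, 3, JFK, 19, 980), (26, DEN, ORD, 39, DEN, 19, 980)}
π_{code, pid} gives {(BOS, 40), (BOS, 5), (JFK, 40), (JFK, 5), (ORD, 19)} (1 duplicate(s) eliminated).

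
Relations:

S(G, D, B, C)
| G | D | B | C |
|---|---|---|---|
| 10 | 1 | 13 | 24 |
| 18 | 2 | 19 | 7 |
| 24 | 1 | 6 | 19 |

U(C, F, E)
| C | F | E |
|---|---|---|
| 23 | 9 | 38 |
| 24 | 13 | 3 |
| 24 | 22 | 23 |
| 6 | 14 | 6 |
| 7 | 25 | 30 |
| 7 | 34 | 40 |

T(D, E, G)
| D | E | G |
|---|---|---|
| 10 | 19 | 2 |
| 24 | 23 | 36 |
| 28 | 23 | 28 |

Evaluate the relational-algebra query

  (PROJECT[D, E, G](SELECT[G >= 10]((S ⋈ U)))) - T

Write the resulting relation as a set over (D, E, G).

{(1, 23, 10), (1, 3, 10), (2, 30, 18), (2, 40, 18)}

Natural join on C: {(10, 1, 13, 24, 13, 3), (10, 1, 13, 24, 22, 23), (18, 2, 19, 7, 25, 30), (18, 2, 19, 7, 34, 40)}
σ[G >= 10]: keep tuples satisfying G >= 10 → {(10, 1, 13, 24, 13, 3), (10, 1, 13, 24, 22, 23), (18, 2, 19, 7, 25, 30), (18, 2, 19, 7, 34, 40)}
Keep only column(s) D, E, G: {(1, 23, 10), (1, 3, 10), (2, 30, 18), (2, 40, 18)}
Set difference of the two operands is {(1, 23, 10), (1, 3, 10), (2, 30, 18), (2, 40, 18)}.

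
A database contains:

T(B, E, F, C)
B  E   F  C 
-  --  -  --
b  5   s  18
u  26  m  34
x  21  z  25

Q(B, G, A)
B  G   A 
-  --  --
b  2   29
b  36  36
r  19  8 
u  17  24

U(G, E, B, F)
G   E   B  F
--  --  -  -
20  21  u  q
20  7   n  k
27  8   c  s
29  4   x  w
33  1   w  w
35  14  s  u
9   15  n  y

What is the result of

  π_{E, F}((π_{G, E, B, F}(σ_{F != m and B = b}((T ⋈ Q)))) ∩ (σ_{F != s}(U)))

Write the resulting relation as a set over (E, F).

{}

Joining T and Q on B yields {(b, 5, s, 18, 2, 29), (b, 5, s, 18, 36, 36), (u, 26, m, 34, 17, 24)}.
Apply σ_{F != m and B = b}; surviving tuples: {(b, 5, s, 18, 2, 29), (b, 5, s, 18, 36, 36)}
π[G, E, B, F]: project onto (G, E, B, F) → {(2, 5, b, s), (36, 5, b, s)}
Apply σ_{F != s}; surviving tuples: {(20, 21, u, q), (20, 7, n, k), (29, 4, x, w), (33, 1, w, w), (35, 14, s, u), (9, 15, n, y)}
Set intersection of the two operands is {}.
π[E, F]: project onto (E, F) → {}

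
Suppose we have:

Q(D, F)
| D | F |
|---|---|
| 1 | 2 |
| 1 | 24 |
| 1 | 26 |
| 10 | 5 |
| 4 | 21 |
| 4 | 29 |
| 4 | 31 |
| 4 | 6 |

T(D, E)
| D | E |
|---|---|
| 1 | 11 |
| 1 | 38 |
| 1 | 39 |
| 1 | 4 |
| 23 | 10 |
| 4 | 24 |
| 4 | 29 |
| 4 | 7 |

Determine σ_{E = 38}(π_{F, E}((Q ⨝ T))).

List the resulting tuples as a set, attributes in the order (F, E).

Q ⋈ T (natural join on D): {(1, 2, 11), (1, 2, 38), (1, 2, 39), (1, 2, 4), (1, 24, 11), (1, 24, 38), (1, 24, 39), (1, 24, 4), (1, 26, 11), (1, 26, 38), (1, 26, 39), (1, 26, 4), (4, 21, 24), (4, 21, 29), (4, 21, 7), (4, 29, 24), (4, 29, 29), (4, 29, 7), (4, 31, 24), (4, 31, 29), (4, 31, 7), (4, 6, 24), (4, 6, 29), (4, 6, 7)}
π[F, E]: project onto (F, E) → {(2, 11), (2, 38), (2, 39), (2, 4), (21, 24), (21, 29), (21, 7), (24, 11), (24, 38), (24, 39), (24, 4), (26, 11), (26, 38), (26, 39), (26, 4), (29, 24), (29, 29), (29, 7), (31, 24), (31, 29), (31, 7), (6, 24), (6, 29), (6, 7)}
Apply σ_{E = 38}; surviving tuples: {(2, 38), (24, 38), (26, 38)}

{(2, 38), (24, 38), (26, 38)}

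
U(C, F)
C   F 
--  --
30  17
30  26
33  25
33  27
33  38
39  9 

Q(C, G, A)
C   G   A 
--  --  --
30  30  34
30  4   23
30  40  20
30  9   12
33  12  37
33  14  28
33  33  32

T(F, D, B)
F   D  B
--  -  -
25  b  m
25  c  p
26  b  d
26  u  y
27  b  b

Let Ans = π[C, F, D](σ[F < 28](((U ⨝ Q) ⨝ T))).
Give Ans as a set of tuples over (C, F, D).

{(30, 26, b), (30, 26, u), (33, 25, b), (33, 25, c), (33, 27, b)}

U ⋈ Q (natural join on C): {(30, 17, 30, 34), (30, 17, 4, 23), (30, 17, 40, 20), (30, 17, 9, 12), (30, 26, 30, 34), (30, 26, 4, 23), (30, 26, 40, 20), (30, 26, 9, 12), (33, 25, 12, 37), (33, 25, 14, 28), (33, 25, 33, 32), (33, 27, 12, 37), (33, 27, 14, 28), (33, 27, 33, 32), (33, 38, 12, 37), (33, 38, 14, 28), (33, 38, 33, 32)}
(U ⨝ Q) ⋈ T (natural join on F): {(30, 26, 30, 34, b, d), (30, 26, 30, 34, u, y), (30, 26, 4, 23, b, d), (30, 26, 4, 23, u, y), (30, 26, 40, 20, b, d), (30, 26, 40, 20, u, y), (30, 26, 9, 12, b, d), (30, 26, 9, 12, u, y), (33, 25, 12, 37, b, m), (33, 25, 12, 37, c, p), (33, 25, 14, 28, b, m), (33, 25, 14, 28, c, p), (33, 25, 33, 32, b, m), (33, 25, 33, 32, c, p), (33, 27, 12, 37, b, b), (33, 27, 14, 28, b, b), (33, 27, 33, 32, b, b)}
Selection F < 28: {(30, 26, 30, 34, b, d), (30, 26, 30, 34, u, y), (30, 26, 4, 23, b, d), (30, 26, 4, 23, u, y), (30, 26, 40, 20, b, d), (30, 26, 40, 20, u, y), (30, 26, 9, 12, b, d), (30, 26, 9, 12, u, y), (33, 25, 12, 37, b, m), (33, 25, 12, 37, c, p), (33, 25, 14, 28, b, m), (33, 25, 14, 28, c, p), (33, 25, 33, 32, b, m), (33, 25, 33, 32, c, p), (33, 27, 12, 37, b, b), (33, 27, 14, 28, b, b), (33, 27, 33, 32, b, b)}
π_{C, F, D} gives {(30, 26, b), (30, 26, u), (33, 25, b), (33, 25, c), (33, 27, b)} (12 duplicate(s) eliminated).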